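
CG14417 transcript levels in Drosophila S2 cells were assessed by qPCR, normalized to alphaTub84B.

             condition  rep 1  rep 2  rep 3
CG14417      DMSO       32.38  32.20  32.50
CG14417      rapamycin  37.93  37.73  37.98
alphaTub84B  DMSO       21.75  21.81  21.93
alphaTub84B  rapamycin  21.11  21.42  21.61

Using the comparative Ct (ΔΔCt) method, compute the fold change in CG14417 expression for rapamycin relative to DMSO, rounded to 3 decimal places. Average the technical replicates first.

Mean Ct: CG14417 DMSO 32.360; CG14417 rapamycin 37.880; alphaTub84B DMSO 21.830; alphaTub84B rapamycin 21.380
ΔCt(DMSO) = 32.360 − 21.830 = 10.530
ΔCt(rapamycin) = 37.880 − 21.380 = 16.500
ΔΔCt = 16.500 − 10.530 = 5.970
Fold change = 2^(−5.970) = 0.0160

0.016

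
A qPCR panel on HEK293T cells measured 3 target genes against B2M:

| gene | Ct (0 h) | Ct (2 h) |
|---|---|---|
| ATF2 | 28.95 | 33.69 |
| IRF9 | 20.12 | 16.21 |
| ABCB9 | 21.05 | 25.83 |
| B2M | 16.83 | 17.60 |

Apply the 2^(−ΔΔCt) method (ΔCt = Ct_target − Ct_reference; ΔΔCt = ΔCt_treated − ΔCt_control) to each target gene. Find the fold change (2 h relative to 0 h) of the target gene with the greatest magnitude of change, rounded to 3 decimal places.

25.634

ATF2: ΔΔCt = (33.69−17.60) − (28.95−16.83) = 16.09 − 12.12 = 3.97; fold change = 2^-3.97 = 0.064
IRF9: ΔΔCt = (16.21−17.60) − (20.12−16.83) = -1.39 − 3.29 = -4.68; fold change = 2^4.68 = 25.634
ABCB9: ΔΔCt = (25.83−17.60) − (21.05−16.83) = 8.23 − 4.22 = 4.01; fold change = 2^-4.01 = 0.062
IRF9 has the largest |ΔΔCt| = 4.68.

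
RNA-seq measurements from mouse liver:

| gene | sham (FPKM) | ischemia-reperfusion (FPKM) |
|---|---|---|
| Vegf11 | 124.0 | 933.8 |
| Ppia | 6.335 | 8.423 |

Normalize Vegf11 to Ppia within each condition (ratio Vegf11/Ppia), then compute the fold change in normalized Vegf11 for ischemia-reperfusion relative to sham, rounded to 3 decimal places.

5.664

Vegf11/Ppia (sham) = 124.0 / 6.335 = 19.574
Vegf11/Ppia (ischemia-reperfusion) = 933.8 / 8.423 = 110.86
Fold change = 110.86 / 19.574 = 5.6639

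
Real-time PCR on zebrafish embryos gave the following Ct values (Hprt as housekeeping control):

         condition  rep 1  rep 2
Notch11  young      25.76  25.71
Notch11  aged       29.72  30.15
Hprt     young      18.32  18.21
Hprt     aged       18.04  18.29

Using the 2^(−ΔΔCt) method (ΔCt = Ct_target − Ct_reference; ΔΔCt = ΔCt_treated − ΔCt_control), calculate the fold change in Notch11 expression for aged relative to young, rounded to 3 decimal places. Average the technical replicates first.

0.051

Mean Ct: Notch11 young 25.735; Notch11 aged 29.935; Hprt young 18.265; Hprt aged 18.165
ΔCt(young) = 25.735 − 18.265 = 7.470
ΔCt(aged) = 29.935 − 18.165 = 11.770
ΔΔCt = 11.770 − 7.470 = 4.300
Fold change = 2^(−4.300) = 0.0508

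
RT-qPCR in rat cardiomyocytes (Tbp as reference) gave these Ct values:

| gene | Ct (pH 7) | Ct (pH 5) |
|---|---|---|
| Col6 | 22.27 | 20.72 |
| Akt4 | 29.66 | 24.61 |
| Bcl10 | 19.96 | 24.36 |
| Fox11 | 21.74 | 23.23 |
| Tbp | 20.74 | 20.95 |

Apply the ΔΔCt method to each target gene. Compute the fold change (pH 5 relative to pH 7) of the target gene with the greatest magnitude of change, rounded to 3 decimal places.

38.319

Col6: ΔΔCt = (20.72−20.95) − (22.27−20.74) = -0.23 − 1.53 = -1.76; fold change = 2^1.76 = 3.387
Akt4: ΔΔCt = (24.61−20.95) − (29.66−20.74) = 3.66 − 8.92 = -5.26; fold change = 2^5.26 = 38.319
Bcl10: ΔΔCt = (24.36−20.95) − (19.96−20.74) = 3.41 − (-0.78) = 4.19; fold change = 2^-4.19 = 0.055
Fox11: ΔΔCt = (23.23−20.95) − (21.74−20.74) = 2.28 − 1.00 = 1.28; fold change = 2^-1.28 = 0.412
Akt4 has the largest |ΔΔCt| = 5.26.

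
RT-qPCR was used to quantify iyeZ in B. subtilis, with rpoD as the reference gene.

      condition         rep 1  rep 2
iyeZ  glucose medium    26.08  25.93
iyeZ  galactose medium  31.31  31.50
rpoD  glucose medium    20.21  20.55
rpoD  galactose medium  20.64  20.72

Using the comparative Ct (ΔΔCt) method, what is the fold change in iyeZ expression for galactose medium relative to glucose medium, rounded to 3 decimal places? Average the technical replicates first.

Mean Ct: iyeZ glucose medium 26.005; iyeZ galactose medium 31.405; rpoD glucose medium 20.380; rpoD galactose medium 20.680
ΔCt(glucose medium) = 26.005 − 20.380 = 5.625
ΔCt(galactose medium) = 31.405 − 20.680 = 10.725
ΔΔCt = 10.725 − 5.625 = 5.100
Fold change = 2^(−5.100) = 0.0292

0.029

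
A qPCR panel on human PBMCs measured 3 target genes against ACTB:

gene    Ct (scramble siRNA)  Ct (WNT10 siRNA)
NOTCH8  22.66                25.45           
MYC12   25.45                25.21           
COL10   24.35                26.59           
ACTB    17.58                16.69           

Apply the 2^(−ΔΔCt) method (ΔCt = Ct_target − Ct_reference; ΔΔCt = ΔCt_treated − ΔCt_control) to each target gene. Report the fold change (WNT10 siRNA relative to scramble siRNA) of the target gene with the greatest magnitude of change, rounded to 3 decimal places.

NOTCH8: ΔΔCt = (25.45−16.69) − (22.66−17.58) = 8.76 − 5.08 = 3.68; fold change = 2^-3.68 = 0.078
MYC12: ΔΔCt = (25.21−16.69) − (25.45−17.58) = 8.52 − 7.87 = 0.65; fold change = 2^-0.65 = 0.637
COL10: ΔΔCt = (26.59−16.69) − (24.35−17.58) = 9.90 − 6.77 = 3.13; fold change = 2^-3.13 = 0.114
NOTCH8 has the largest |ΔΔCt| = 3.68.

0.078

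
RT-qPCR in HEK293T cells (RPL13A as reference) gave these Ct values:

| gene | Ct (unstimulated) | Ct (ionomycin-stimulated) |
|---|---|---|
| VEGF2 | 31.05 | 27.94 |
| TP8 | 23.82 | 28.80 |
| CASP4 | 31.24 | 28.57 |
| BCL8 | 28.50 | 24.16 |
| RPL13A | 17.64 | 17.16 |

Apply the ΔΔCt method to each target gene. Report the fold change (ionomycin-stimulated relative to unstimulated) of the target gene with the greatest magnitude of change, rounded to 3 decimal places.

VEGF2: ΔΔCt = (27.94−17.16) − (31.05−17.64) = 10.78 − 13.41 = -2.63; fold change = 2^2.63 = 6.190
TP8: ΔΔCt = (28.80−17.16) − (23.82−17.64) = 11.64 − 6.18 = 5.46; fold change = 2^-5.46 = 0.023
CASP4: ΔΔCt = (28.57−17.16) − (31.24−17.64) = 11.41 − 13.60 = -2.19; fold change = 2^2.19 = 4.563
BCL8: ΔΔCt = (24.16−17.16) − (28.50−17.64) = 7.00 − 10.86 = -3.86; fold change = 2^3.86 = 14.520
TP8 has the largest |ΔΔCt| = 5.46.

0.023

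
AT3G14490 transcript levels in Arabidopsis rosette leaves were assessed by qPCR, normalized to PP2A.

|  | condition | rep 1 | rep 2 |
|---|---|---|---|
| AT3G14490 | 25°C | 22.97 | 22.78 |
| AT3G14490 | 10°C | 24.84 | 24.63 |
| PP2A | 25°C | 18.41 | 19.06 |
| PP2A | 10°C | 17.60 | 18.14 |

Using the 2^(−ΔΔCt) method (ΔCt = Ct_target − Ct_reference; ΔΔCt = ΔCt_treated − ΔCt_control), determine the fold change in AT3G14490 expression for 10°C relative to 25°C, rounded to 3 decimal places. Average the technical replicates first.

0.151

Mean Ct: AT3G14490 25°C 22.875; AT3G14490 10°C 24.735; PP2A 25°C 18.735; PP2A 10°C 17.870
ΔCt(25°C) = 22.875 − 18.735 = 4.140
ΔCt(10°C) = 24.735 − 17.870 = 6.865
ΔΔCt = 6.865 − 4.140 = 2.725
Fold change = 2^(−2.725) = 0.1512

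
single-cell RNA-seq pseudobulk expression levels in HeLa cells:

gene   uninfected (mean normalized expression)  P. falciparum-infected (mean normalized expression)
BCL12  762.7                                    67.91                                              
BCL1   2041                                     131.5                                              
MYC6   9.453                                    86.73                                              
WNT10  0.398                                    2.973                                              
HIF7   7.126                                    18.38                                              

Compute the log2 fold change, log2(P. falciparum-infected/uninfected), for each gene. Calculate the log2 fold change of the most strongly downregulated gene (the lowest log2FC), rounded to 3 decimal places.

log2(67.91/762.7) = -3.489  (BCL12)
log2(131.5/2041) = -3.956  (BCL1)
log2(86.73/9.453) = 3.198  (MYC6)
log2(2.973/0.398) = 2.901  (WNT10)
log2(18.38/7.126) = 1.367  (HIF7)
BCL1 is most strongly downregulated.

-3.956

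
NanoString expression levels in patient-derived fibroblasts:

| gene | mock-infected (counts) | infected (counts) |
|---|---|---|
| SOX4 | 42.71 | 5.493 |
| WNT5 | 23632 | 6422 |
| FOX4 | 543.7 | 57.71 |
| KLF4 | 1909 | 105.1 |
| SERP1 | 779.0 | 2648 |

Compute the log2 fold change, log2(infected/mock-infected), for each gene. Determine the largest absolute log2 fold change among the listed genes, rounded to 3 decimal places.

log2(5.493/42.71) = -2.959  (SOX4)
log2(6422/23632) = -1.880  (WNT5)
log2(57.71/543.7) = -3.236  (FOX4)
log2(105.1/1909) = -4.183  (KLF4)
log2(2648/779.0) = 1.765  (SERP1)
The largest magnitude belongs to KLF4.

4.183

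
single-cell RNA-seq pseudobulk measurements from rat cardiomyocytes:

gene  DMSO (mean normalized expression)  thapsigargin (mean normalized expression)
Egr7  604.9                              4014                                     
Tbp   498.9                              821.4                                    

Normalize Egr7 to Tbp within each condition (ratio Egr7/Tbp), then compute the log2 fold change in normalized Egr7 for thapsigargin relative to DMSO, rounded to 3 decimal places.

2.011

Egr7/Tbp (DMSO) = 604.9 / 498.9 = 1.2125
Egr7/Tbp (thapsigargin) = 4014 / 821.4 = 4.8868
Fold change = 4.8868 / 1.2125 = 4.0304
log2(4.0304) = 2.0109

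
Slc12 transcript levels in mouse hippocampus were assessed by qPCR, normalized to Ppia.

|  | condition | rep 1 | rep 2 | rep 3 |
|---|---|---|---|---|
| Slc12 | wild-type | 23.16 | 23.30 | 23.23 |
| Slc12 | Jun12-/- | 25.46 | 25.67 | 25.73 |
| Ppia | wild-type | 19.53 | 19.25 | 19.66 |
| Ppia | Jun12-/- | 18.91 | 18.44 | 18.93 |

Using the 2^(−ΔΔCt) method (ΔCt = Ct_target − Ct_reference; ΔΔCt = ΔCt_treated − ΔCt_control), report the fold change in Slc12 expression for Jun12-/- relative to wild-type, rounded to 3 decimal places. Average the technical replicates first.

0.116

Mean Ct: Slc12 wild-type 23.230; Slc12 Jun12-/- 25.620; Ppia wild-type 19.480; Ppia Jun12-/- 18.760
ΔCt(wild-type) = 23.230 − 19.480 = 3.750
ΔCt(Jun12-/-) = 25.620 − 18.760 = 6.860
ΔΔCt = 6.860 − 3.750 = 3.110
Fold change = 2^(−3.110) = 0.1158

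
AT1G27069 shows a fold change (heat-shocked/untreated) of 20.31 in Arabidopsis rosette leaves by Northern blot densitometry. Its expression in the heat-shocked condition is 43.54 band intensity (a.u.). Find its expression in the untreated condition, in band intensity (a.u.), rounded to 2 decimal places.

2.14

untreated expression = 43.54 / 20.31 = 2.14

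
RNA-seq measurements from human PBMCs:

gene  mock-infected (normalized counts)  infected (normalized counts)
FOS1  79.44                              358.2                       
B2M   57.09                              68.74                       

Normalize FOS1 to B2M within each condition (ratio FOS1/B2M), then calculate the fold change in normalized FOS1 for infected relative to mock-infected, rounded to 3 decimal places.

FOS1/B2M (mock-infected) = 79.44 / 57.09 = 1.3915
FOS1/B2M (infected) = 358.2 / 68.74 = 5.2109
Fold change = 5.2109 / 1.3915 = 3.7449

3.745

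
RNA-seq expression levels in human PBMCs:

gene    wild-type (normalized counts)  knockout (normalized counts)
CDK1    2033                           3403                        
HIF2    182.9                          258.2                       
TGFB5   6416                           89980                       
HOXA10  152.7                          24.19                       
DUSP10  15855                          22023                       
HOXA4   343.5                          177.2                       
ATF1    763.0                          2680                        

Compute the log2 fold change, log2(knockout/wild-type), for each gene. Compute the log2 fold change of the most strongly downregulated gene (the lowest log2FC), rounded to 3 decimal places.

-2.658

log2(3403/2033) = 0.743  (CDK1)
log2(258.2/182.9) = 0.497  (HIF2)
log2(89980/6416) = 3.810  (TGFB5)
log2(24.19/152.7) = -2.658  (HOXA10)
log2(22023/15855) = 0.474  (DUSP10)
log2(177.2/343.5) = -0.955  (HOXA4)
log2(2680/763.0) = 1.812  (ATF1)
HOXA10 is most strongly downregulated.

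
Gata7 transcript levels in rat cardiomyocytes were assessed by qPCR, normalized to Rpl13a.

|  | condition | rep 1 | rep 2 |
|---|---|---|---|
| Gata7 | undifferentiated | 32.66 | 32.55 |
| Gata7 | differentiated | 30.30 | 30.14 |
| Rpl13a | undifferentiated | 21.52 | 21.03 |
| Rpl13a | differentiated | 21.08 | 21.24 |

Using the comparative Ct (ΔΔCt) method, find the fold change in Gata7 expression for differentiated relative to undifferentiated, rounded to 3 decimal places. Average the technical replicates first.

Mean Ct: Gata7 undifferentiated 32.605; Gata7 differentiated 30.220; Rpl13a undifferentiated 21.275; Rpl13a differentiated 21.160
ΔCt(undifferentiated) = 32.605 − 21.275 = 11.330
ΔCt(differentiated) = 30.220 − 21.160 = 9.060
ΔΔCt = 9.060 − 11.330 = -2.270
Fold change = 2^(−(-2.270)) = 2^2.270 = 4.8232

4.823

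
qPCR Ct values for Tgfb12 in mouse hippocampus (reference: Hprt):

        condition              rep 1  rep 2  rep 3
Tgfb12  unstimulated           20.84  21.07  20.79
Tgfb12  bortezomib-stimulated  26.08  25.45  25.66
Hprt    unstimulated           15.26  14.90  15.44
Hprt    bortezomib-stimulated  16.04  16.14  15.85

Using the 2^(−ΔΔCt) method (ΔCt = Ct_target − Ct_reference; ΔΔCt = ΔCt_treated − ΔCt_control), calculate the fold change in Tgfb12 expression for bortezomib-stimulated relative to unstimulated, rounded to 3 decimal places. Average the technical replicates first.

Mean Ct: Tgfb12 unstimulated 20.900; Tgfb12 bortezomib-stimulated 25.730; Hprt unstimulated 15.200; Hprt bortezomib-stimulated 16.010
ΔCt(unstimulated) = 20.900 − 15.200 = 5.700
ΔCt(bortezomib-stimulated) = 25.730 − 16.010 = 9.720
ΔΔCt = 9.720 − 5.700 = 4.020
Fold change = 2^(−4.020) = 0.0616

0.062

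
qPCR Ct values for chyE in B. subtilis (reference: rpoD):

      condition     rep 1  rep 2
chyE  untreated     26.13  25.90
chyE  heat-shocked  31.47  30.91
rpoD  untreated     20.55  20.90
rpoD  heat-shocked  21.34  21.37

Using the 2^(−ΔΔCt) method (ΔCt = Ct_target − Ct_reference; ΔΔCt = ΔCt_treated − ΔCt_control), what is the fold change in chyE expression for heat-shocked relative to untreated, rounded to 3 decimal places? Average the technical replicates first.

0.043

Mean Ct: chyE untreated 26.015; chyE heat-shocked 31.190; rpoD untreated 20.725; rpoD heat-shocked 21.355
ΔCt(untreated) = 26.015 − 20.725 = 5.290
ΔCt(heat-shocked) = 31.190 − 21.355 = 9.835
ΔΔCt = 9.835 − 5.290 = 4.545
Fold change = 2^(−4.545) = 0.0428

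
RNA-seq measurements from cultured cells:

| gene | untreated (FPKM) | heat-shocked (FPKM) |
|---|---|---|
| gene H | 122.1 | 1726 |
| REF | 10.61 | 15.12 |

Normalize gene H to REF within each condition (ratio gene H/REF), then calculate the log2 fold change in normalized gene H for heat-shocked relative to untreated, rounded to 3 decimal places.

gene H/REF (untreated) = 122.1 / 10.61 = 11.508
gene H/REF (heat-shocked) = 1726 / 15.12 = 114.15
Fold change = 114.15 / 11.508 = 9.9195
log2(9.9195) = 3.3103

3.310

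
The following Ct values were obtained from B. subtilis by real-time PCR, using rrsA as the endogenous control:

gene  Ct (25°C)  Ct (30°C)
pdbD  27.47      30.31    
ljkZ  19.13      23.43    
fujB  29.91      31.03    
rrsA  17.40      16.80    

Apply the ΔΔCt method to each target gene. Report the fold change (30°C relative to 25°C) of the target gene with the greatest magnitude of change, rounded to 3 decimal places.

pdbD: ΔΔCt = (30.31−16.80) − (27.47−17.40) = 13.51 − 10.07 = 3.44; fold change = 2^-3.44 = 0.092
ljkZ: ΔΔCt = (23.43−16.80) − (19.13−17.40) = 6.63 − 1.73 = 4.90; fold change = 2^-4.90 = 0.033
fujB: ΔΔCt = (31.03−16.80) − (29.91−17.40) = 14.23 − 12.51 = 1.72; fold change = 2^-1.72 = 0.304
ljkZ has the largest |ΔΔCt| = 4.90.

0.033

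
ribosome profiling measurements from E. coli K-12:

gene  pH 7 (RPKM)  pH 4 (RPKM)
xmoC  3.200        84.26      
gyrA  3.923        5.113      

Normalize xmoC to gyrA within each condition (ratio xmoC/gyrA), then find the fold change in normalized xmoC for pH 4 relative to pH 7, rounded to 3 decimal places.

xmoC/gyrA (pH 7) = 3.200 / 3.923 = 0.8157
xmoC/gyrA (pH 4) = 84.26 / 5.113 = 16.48
Fold change = 16.48 / 0.8157 = 20.2029

20.203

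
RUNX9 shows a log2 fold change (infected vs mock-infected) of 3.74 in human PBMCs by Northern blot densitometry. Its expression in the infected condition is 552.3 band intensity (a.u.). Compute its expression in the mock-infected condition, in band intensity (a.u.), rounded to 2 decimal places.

Fold change = 2^(3.74) = 13.3614
mock-infected expression = 552.3 / 13.3614 = 41.34

41.34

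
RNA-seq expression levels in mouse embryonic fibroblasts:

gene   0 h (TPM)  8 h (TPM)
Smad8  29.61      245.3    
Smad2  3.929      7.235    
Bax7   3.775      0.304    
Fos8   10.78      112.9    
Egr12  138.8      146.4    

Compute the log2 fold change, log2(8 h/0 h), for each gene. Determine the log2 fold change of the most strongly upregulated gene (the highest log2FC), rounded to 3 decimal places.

3.389

log2(245.3/29.61) = 3.050  (Smad8)
log2(7.235/3.929) = 0.881  (Smad2)
log2(0.304/3.775) = -3.634  (Bax7)
log2(112.9/10.78) = 3.389  (Fos8)
log2(146.4/138.8) = 0.077  (Egr12)
Fos8 is most strongly upregulated.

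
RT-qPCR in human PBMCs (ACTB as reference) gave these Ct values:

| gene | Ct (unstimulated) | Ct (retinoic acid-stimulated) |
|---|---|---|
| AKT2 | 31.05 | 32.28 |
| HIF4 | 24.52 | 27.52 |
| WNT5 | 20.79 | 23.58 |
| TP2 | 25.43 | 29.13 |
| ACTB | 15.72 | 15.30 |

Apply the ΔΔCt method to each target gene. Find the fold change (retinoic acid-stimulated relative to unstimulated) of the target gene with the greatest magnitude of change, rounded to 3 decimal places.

0.058

AKT2: ΔΔCt = (32.28−15.30) − (31.05−15.72) = 16.98 − 15.33 = 1.65; fold change = 2^-1.65 = 0.319
HIF4: ΔΔCt = (27.52−15.30) − (24.52−15.72) = 12.22 − 8.80 = 3.42; fold change = 2^-3.42 = 0.093
WNT5: ΔΔCt = (23.58−15.30) − (20.79−15.72) = 8.28 − 5.07 = 3.21; fold change = 2^-3.21 = 0.108
TP2: ΔΔCt = (29.13−15.30) − (25.43−15.72) = 13.83 − 9.71 = 4.12; fold change = 2^-4.12 = 0.058
TP2 has the largest |ΔΔCt| = 4.12.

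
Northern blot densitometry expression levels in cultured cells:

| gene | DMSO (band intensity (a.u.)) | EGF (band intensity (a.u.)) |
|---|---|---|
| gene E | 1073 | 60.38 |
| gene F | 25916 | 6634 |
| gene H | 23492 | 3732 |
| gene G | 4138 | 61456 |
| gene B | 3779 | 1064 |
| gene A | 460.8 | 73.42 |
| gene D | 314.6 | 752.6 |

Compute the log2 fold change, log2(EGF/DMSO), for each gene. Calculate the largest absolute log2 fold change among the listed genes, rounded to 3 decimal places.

log2(60.38/1073) = -4.151  (gene E)
log2(6634/25916) = -1.966  (gene F)
log2(3732/23492) = -2.654  (gene H)
log2(61456/4138) = 3.893  (gene G)
log2(1064/3779) = -1.829  (gene B)
log2(73.42/460.8) = -2.650  (gene A)
log2(752.6/314.6) = 1.258  (gene D)
The largest magnitude belongs to gene E.

4.151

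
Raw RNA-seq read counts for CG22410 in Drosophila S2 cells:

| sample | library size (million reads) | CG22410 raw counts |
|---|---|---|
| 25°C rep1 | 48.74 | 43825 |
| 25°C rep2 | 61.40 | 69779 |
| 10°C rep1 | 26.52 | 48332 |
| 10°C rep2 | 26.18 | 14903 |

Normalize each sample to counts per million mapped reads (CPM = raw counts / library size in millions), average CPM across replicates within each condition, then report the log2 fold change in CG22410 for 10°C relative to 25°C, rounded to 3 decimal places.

CPM(25°C rep1) = 43825 / 48.74 = 899.1588
CPM(25°C rep2) = 69779 / 61.40 = 1136.4658
CPM(10°C rep1) = 48332 / 26.52 = 1822.4736
CPM(10°C rep2) = 14903 / 26.18 = 569.2513
mean CPM(25°C) = 1017.8123; mean CPM(10°C) = 1195.8625
Fold change = 1195.8625 / 1017.8123 = 1.17493
log2(1.17493) = 0.2326

0.233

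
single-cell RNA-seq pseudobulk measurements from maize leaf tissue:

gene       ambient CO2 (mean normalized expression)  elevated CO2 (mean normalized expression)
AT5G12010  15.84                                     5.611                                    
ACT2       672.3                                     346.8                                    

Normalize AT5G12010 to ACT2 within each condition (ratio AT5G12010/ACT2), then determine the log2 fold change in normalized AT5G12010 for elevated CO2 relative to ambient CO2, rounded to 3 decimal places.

AT5G12010/ACT2 (ambient CO2) = 15.84 / 672.3 = 0.023561
AT5G12010/ACT2 (elevated CO2) = 5.611 / 346.8 = 0.016179
Fold change = 0.016179 / 0.023561 = 0.6867
log2(0.6867) = -0.5422

-0.542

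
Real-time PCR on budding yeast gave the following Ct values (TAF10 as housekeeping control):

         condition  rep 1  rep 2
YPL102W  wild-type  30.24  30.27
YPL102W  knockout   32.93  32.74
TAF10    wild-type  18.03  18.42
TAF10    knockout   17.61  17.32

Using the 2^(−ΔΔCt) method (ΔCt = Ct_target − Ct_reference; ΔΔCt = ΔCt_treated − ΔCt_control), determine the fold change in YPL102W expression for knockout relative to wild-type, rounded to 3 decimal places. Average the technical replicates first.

Mean Ct: YPL102W wild-type 30.255; YPL102W knockout 32.835; TAF10 wild-type 18.225; TAF10 knockout 17.465
ΔCt(wild-type) = 30.255 − 18.225 = 12.030
ΔCt(knockout) = 32.835 − 17.465 = 15.370
ΔΔCt = 15.370 − 12.030 = 3.340
Fold change = 2^(−3.340) = 0.0988

0.099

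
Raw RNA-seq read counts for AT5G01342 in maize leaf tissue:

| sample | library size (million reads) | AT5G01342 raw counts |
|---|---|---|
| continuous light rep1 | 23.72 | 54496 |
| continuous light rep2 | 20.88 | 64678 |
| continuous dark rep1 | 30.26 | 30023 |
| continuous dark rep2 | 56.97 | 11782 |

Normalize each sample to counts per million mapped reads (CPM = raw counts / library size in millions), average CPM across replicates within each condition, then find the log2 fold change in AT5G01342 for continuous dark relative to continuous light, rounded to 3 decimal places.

CPM(continuous light rep1) = 54496 / 23.72 = 2297.4705
CPM(continuous light rep2) = 64678 / 20.88 = 3097.6054
CPM(continuous dark rep1) = 30023 / 30.26 = 992.1679
CPM(continuous dark rep2) = 11782 / 56.97 = 206.8106
mean CPM(continuous light) = 2697.5379; mean CPM(continuous dark) = 599.4892
Fold change = 599.4892 / 2697.5379 = 0.22224
log2(0.22224) = -2.1698

-2.170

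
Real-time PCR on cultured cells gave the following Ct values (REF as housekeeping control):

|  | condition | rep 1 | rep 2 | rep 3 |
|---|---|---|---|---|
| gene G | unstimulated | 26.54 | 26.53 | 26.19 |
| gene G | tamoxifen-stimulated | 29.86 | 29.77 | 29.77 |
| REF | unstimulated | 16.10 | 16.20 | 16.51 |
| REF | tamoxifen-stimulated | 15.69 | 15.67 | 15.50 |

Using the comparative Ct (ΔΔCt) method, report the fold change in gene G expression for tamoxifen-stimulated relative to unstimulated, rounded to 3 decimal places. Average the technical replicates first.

Mean Ct: gene G unstimulated 26.420; gene G tamoxifen-stimulated 29.800; REF unstimulated 16.270; REF tamoxifen-stimulated 15.620
ΔCt(unstimulated) = 26.420 − 16.270 = 10.150
ΔCt(tamoxifen-stimulated) = 29.800 − 15.620 = 14.180
ΔΔCt = 14.180 − 10.150 = 4.030
Fold change = 2^(−4.030) = 0.0612

0.061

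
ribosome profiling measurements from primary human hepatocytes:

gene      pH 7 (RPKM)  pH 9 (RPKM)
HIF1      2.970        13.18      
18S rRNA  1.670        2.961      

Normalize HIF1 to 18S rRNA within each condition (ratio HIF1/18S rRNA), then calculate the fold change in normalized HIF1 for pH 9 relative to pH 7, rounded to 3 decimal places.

2.503

HIF1/18S rRNA (pH 7) = 2.970 / 1.670 = 1.7784
HIF1/18S rRNA (pH 9) = 13.18 / 2.961 = 4.4512
Fold change = 4.4512 / 1.7784 = 2.5029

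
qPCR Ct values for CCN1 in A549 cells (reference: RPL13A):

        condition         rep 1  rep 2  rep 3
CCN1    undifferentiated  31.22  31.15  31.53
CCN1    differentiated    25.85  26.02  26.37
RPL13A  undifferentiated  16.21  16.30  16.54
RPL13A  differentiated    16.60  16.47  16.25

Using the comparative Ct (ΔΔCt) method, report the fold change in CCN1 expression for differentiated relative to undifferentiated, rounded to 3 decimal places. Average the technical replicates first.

39.671

Mean Ct: CCN1 undifferentiated 31.300; CCN1 differentiated 26.080; RPL13A undifferentiated 16.350; RPL13A differentiated 16.440
ΔCt(undifferentiated) = 31.300 − 16.350 = 14.950
ΔCt(differentiated) = 26.080 − 16.440 = 9.640
ΔΔCt = 9.640 − 14.950 = -5.310
Fold change = 2^(−(-5.310)) = 2^5.310 = 39.6706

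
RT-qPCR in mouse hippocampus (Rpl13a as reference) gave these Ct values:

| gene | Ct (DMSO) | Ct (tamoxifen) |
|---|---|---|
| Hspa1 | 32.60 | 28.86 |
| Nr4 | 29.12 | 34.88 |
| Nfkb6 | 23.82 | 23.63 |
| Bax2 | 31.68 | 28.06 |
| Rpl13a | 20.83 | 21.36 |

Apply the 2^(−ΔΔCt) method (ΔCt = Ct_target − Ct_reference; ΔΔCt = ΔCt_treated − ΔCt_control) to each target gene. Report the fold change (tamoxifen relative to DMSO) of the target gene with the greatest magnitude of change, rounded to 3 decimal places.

0.027

Hspa1: ΔΔCt = (28.86−21.36) − (32.60−20.83) = 7.50 − 11.77 = -4.27; fold change = 2^4.27 = 19.293
Nr4: ΔΔCt = (34.88−21.36) − (29.12−20.83) = 13.52 − 8.29 = 5.23; fold change = 2^-5.23 = 0.027
Nfkb6: ΔΔCt = (23.63−21.36) − (23.82−20.83) = 2.27 − 2.99 = -0.72; fold change = 2^0.72 = 1.647
Bax2: ΔΔCt = (28.06−21.36) − (31.68−20.83) = 6.70 − 10.85 = -4.15; fold change = 2^4.15 = 17.753
Nr4 has the largest |ΔΔCt| = 5.23.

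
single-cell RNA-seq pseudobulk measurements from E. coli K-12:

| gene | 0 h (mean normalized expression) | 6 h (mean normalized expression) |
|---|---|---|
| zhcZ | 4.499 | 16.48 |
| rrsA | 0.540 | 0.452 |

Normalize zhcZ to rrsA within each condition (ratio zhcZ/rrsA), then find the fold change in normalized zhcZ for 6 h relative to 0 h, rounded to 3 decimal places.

4.376

zhcZ/rrsA (0 h) = 4.499 / 0.540 = 8.3315
zhcZ/rrsA (6 h) = 16.48 / 0.452 = 36.46
Fold change = 36.46 / 8.3315 = 4.3762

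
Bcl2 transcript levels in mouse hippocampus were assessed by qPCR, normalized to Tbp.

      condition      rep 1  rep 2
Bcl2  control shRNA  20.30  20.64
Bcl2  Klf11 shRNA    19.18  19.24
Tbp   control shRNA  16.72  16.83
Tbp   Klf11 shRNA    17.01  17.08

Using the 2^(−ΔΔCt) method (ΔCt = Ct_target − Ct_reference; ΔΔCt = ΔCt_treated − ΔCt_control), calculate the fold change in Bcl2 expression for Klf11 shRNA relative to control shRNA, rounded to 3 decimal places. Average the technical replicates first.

2.888

Mean Ct: Bcl2 control shRNA 20.470; Bcl2 Klf11 shRNA 19.210; Tbp control shRNA 16.775; Tbp Klf11 shRNA 17.045
ΔCt(control shRNA) = 20.470 − 16.775 = 3.695
ΔCt(Klf11 shRNA) = 19.210 − 17.045 = 2.165
ΔΔCt = 2.165 − 3.695 = -1.530
Fold change = 2^(−(-1.530)) = 2^1.530 = 2.8879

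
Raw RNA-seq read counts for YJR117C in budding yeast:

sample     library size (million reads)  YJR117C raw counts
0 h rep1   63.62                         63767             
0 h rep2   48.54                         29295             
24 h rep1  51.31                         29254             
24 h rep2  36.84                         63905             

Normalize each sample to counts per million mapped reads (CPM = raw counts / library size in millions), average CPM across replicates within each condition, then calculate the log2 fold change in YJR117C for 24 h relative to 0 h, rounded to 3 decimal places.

CPM(0 h rep1) = 63767 / 63.62 = 1002.3106
CPM(0 h rep2) = 29295 / 48.54 = 603.5229
CPM(24 h rep1) = 29254 / 51.31 = 570.1423
CPM(24 h rep2) = 63905 / 36.84 = 1734.6634
mean CPM(0 h) = 802.9167; mean CPM(24 h) = 1152.4028
Fold change = 1152.4028 / 802.9167 = 1.43527
log2(1.43527) = 0.5213

0.521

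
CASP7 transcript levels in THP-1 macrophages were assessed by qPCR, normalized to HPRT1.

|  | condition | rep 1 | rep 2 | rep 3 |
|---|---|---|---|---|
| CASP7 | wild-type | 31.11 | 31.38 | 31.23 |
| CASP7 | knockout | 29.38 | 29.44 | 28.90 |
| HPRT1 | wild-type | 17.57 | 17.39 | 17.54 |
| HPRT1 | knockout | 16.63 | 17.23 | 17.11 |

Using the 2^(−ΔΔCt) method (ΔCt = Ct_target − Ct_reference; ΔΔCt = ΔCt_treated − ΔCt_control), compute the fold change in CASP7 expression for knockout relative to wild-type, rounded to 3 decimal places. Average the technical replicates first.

2.809

Mean Ct: CASP7 wild-type 31.240; CASP7 knockout 29.240; HPRT1 wild-type 17.500; HPRT1 knockout 16.990
ΔCt(wild-type) = 31.240 − 17.500 = 13.740
ΔCt(knockout) = 29.240 − 16.990 = 12.250
ΔΔCt = 12.250 − 13.740 = -1.490
Fold change = 2^(−(-1.490)) = 2^1.490 = 2.8089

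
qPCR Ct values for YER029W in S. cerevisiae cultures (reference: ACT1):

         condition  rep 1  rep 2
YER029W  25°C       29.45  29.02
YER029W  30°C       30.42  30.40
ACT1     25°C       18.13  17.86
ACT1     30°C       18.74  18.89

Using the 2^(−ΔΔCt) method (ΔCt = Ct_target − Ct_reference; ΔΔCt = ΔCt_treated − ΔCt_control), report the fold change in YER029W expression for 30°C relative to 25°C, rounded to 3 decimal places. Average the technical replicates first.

0.782

Mean Ct: YER029W 25°C 29.235; YER029W 30°C 30.410; ACT1 25°C 17.995; ACT1 30°C 18.815
ΔCt(25°C) = 29.235 − 17.995 = 11.240
ΔCt(30°C) = 30.410 − 18.815 = 11.595
ΔΔCt = 11.595 − 11.240 = 0.355
Fold change = 2^(−0.355) = 0.7819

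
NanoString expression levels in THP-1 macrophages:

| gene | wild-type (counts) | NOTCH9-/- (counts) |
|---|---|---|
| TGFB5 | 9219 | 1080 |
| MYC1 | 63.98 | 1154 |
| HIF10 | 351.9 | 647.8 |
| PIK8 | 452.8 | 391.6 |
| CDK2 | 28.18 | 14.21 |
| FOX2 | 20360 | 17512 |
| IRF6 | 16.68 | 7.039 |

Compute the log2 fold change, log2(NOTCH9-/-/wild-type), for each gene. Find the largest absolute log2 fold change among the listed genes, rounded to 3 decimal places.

4.173

log2(1080/9219) = -3.094  (TGFB5)
log2(1154/63.98) = 4.173  (MYC1)
log2(647.8/351.9) = 0.880  (HIF10)
log2(391.6/452.8) = -0.209  (PIK8)
log2(14.21/28.18) = -0.988  (CDK2)
log2(17512/20360) = -0.217  (FOX2)
log2(7.039/16.68) = -1.245  (IRF6)
The largest magnitude belongs to MYC1.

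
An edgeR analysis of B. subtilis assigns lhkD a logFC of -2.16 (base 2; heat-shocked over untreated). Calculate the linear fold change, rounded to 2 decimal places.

0.22

Fold change = 2^(-2.16) = 0.224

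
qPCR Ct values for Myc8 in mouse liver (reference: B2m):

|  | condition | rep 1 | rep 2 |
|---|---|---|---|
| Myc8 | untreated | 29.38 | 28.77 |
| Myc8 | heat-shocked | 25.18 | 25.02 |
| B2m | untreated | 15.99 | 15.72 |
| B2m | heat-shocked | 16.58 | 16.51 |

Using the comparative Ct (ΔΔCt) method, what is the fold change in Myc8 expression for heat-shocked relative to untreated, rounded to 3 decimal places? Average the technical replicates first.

25.369

Mean Ct: Myc8 untreated 29.075; Myc8 heat-shocked 25.100; B2m untreated 15.855; B2m heat-shocked 16.545
ΔCt(untreated) = 29.075 − 15.855 = 13.220
ΔCt(heat-shocked) = 25.100 − 16.545 = 8.555
ΔΔCt = 8.555 − 13.220 = -4.665
Fold change = 2^(−(-4.665)) = 2^4.665 = 25.3691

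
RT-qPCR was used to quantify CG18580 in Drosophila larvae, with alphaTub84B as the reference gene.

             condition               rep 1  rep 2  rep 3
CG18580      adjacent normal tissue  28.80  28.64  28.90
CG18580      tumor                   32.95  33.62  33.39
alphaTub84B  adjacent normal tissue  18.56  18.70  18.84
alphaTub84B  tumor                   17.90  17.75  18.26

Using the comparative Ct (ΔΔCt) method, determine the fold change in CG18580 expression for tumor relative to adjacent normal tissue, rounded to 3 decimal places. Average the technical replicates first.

Mean Ct: CG18580 adjacent normal tissue 28.780; CG18580 tumor 33.320; alphaTub84B adjacent normal tissue 18.700; alphaTub84B tumor 17.970
ΔCt(adjacent normal tissue) = 28.780 − 18.700 = 10.080
ΔCt(tumor) = 33.320 − 17.970 = 15.350
ΔΔCt = 15.350 − 10.080 = 5.270
Fold change = 2^(−5.270) = 0.0259

0.026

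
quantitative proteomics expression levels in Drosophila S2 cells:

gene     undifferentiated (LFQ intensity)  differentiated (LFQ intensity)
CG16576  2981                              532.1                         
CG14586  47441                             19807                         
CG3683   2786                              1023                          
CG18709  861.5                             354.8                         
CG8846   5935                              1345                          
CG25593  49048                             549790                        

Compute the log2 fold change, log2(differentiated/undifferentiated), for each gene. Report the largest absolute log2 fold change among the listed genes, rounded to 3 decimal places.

3.487

log2(532.1/2981) = -2.486  (CG16576)
log2(19807/47441) = -1.260  (CG14586)
log2(1023/2786) = -1.445  (CG3683)
log2(354.8/861.5) = -1.280  (CG18709)
log2(1345/5935) = -2.142  (CG8846)
log2(549790/49048) = 3.487  (CG25593)
The largest magnitude belongs to CG25593.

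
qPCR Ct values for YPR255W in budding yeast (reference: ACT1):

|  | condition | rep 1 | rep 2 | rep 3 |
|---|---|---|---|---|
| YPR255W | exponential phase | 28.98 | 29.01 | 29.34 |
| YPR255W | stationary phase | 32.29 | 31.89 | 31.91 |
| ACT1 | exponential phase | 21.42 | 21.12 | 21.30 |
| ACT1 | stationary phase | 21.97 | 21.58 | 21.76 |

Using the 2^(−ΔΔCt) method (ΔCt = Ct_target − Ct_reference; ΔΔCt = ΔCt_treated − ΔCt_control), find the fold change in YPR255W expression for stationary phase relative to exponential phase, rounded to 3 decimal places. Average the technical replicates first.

0.186

Mean Ct: YPR255W exponential phase 29.110; YPR255W stationary phase 32.030; ACT1 exponential phase 21.280; ACT1 stationary phase 21.770
ΔCt(exponential phase) = 29.110 − 21.280 = 7.830
ΔCt(stationary phase) = 32.030 − 21.770 = 10.260
ΔΔCt = 10.260 − 7.830 = 2.430
Fold change = 2^(−2.430) = 0.1856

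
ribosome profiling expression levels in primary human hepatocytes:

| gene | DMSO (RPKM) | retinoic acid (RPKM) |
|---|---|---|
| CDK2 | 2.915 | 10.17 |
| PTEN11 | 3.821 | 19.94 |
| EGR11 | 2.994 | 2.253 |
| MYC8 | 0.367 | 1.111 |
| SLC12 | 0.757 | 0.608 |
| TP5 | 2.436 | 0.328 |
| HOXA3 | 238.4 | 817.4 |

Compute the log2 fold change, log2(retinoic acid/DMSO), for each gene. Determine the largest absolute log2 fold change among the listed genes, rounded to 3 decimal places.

log2(10.17/2.915) = 1.803  (CDK2)
log2(19.94/3.821) = 2.384  (PTEN11)
log2(2.253/2.994) = -0.410  (EGR11)
log2(1.111/0.367) = 1.598  (MYC8)
log2(0.608/0.757) = -0.316  (SLC12)
log2(0.328/2.436) = -2.893  (TP5)
log2(817.4/238.4) = 1.778  (HOXA3)
The largest magnitude belongs to TP5.

2.893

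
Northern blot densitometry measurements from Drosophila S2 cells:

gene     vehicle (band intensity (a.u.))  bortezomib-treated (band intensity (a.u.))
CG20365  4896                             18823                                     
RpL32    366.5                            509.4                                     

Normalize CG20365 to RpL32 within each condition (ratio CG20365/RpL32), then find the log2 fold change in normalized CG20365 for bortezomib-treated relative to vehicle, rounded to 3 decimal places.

1.468

CG20365/RpL32 (vehicle) = 4896 / 366.5 = 13.359
CG20365/RpL32 (bortezomib-treated) = 18823 / 509.4 = 36.951
Fold change = 36.951 / 13.359 = 2.7661
log2(2.7661) = 1.4678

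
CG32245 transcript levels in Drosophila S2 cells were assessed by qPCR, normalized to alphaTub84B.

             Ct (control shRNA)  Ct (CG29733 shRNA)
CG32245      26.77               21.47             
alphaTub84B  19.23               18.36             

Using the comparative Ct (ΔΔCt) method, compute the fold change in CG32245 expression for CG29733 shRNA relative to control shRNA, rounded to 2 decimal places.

ΔCt(control shRNA) = 26.770 − 19.230 = 7.540
ΔCt(CG29733 shRNA) = 21.470 − 18.360 = 3.110
ΔΔCt = 3.110 − 7.540 = -4.430
Fold change = 2^(−(-4.430)) = 2^4.430 = 21.556

21.56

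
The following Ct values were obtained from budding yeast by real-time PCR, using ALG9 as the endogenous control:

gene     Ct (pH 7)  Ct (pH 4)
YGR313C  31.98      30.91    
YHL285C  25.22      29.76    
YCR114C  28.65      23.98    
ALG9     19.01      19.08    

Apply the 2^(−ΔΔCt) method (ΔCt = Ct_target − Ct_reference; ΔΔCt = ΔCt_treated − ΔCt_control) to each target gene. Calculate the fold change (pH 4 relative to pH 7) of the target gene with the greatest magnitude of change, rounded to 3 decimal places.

YGR313C: ΔΔCt = (30.91−19.08) − (31.98−19.01) = 11.83 − 12.97 = -1.14; fold change = 2^1.14 = 2.204
YHL285C: ΔΔCt = (29.76−19.08) − (25.22−19.01) = 10.68 − 6.21 = 4.47; fold change = 2^-4.47 = 0.045
YCR114C: ΔΔCt = (23.98−19.08) − (28.65−19.01) = 4.90 − 9.64 = -4.74; fold change = 2^4.74 = 26.723
YCR114C has the largest |ΔΔCt| = 4.74.

26.723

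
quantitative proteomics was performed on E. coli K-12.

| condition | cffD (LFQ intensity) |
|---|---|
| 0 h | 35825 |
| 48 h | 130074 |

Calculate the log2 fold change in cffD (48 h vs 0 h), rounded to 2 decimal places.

1.86

Fold change = 130074 / 35825 = 3.6308
log2(3.6308) = 1.860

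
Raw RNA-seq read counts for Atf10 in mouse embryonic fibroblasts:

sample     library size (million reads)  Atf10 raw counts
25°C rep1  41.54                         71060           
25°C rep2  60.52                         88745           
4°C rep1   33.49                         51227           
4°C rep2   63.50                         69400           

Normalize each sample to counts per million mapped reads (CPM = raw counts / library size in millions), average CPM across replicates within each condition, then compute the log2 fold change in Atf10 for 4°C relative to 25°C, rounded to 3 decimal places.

-0.277

CPM(25°C rep1) = 71060 / 41.54 = 1710.6403
CPM(25°C rep2) = 88745 / 60.52 = 1466.3748
CPM(4°C rep1) = 51227 / 33.49 = 1529.6208
CPM(4°C rep2) = 69400 / 63.50 = 1092.9134
mean CPM(25°C) = 1588.5075; mean CPM(4°C) = 1311.2671
Fold change = 1311.2671 / 1588.5075 = 0.82547
log2(0.82547) = -0.2767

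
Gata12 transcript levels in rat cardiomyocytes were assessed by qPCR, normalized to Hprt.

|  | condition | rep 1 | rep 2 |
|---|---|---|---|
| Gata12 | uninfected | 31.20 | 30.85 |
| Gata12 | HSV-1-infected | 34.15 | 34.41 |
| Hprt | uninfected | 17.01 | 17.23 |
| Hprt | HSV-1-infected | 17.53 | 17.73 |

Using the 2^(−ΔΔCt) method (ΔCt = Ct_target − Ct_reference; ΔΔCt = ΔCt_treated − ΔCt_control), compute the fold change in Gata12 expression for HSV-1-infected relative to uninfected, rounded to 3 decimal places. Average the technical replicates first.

Mean Ct: Gata12 uninfected 31.025; Gata12 HSV-1-infected 34.280; Hprt uninfected 17.120; Hprt HSV-1-infected 17.630
ΔCt(uninfected) = 31.025 − 17.120 = 13.905
ΔCt(HSV-1-infected) = 34.280 − 17.630 = 16.650
ΔΔCt = 16.650 − 13.905 = 2.745
Fold change = 2^(−2.745) = 0.1492

0.149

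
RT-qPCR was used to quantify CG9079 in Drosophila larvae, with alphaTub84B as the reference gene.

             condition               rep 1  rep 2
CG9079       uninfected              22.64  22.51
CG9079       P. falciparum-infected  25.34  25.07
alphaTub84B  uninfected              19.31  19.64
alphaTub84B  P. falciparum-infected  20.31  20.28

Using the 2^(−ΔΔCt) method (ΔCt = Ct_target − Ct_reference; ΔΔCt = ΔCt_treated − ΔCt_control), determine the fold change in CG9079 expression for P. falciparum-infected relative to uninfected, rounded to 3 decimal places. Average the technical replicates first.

0.285

Mean Ct: CG9079 uninfected 22.575; CG9079 P. falciparum-infected 25.205; alphaTub84B uninfected 19.475; alphaTub84B P. falciparum-infected 20.295
ΔCt(uninfected) = 22.575 − 19.475 = 3.100
ΔCt(P. falciparum-infected) = 25.205 − 20.295 = 4.910
ΔΔCt = 4.910 − 3.100 = 1.810
Fold change = 2^(−1.810) = 0.2852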